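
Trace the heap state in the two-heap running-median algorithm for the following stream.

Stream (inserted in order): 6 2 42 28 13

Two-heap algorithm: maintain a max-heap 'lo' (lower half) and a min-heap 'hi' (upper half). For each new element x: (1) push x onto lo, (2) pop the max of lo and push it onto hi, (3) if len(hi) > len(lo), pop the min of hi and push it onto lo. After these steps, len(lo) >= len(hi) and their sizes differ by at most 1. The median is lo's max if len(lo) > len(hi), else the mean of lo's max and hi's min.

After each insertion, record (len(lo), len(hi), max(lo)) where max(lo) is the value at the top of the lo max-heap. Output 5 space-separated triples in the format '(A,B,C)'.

Answer: (1,0,6) (1,1,2) (2,1,6) (2,2,6) (3,2,13)

Derivation:
Step 1: insert 6 -> lo=[6] hi=[] -> (len(lo)=1, len(hi)=0, max(lo)=6)
Step 2: insert 2 -> lo=[2] hi=[6] -> (len(lo)=1, len(hi)=1, max(lo)=2)
Step 3: insert 42 -> lo=[2, 6] hi=[42] -> (len(lo)=2, len(hi)=1, max(lo)=6)
Step 4: insert 28 -> lo=[2, 6] hi=[28, 42] -> (len(lo)=2, len(hi)=2, max(lo)=6)
Step 5: insert 13 -> lo=[2, 6, 13] hi=[28, 42] -> (len(lo)=3, len(hi)=2, max(lo)=13)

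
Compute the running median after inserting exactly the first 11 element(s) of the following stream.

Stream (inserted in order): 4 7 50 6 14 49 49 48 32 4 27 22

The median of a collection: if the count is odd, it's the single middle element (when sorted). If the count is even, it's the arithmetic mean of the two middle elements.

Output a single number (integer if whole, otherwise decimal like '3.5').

Step 1: insert 4 -> lo=[4] (size 1, max 4) hi=[] (size 0) -> median=4
Step 2: insert 7 -> lo=[4] (size 1, max 4) hi=[7] (size 1, min 7) -> median=5.5
Step 3: insert 50 -> lo=[4, 7] (size 2, max 7) hi=[50] (size 1, min 50) -> median=7
Step 4: insert 6 -> lo=[4, 6] (size 2, max 6) hi=[7, 50] (size 2, min 7) -> median=6.5
Step 5: insert 14 -> lo=[4, 6, 7] (size 3, max 7) hi=[14, 50] (size 2, min 14) -> median=7
Step 6: insert 49 -> lo=[4, 6, 7] (size 3, max 7) hi=[14, 49, 50] (size 3, min 14) -> median=10.5
Step 7: insert 49 -> lo=[4, 6, 7, 14] (size 4, max 14) hi=[49, 49, 50] (size 3, min 49) -> median=14
Step 8: insert 48 -> lo=[4, 6, 7, 14] (size 4, max 14) hi=[48, 49, 49, 50] (size 4, min 48) -> median=31
Step 9: insert 32 -> lo=[4, 6, 7, 14, 32] (size 5, max 32) hi=[48, 49, 49, 50] (size 4, min 48) -> median=32
Step 10: insert 4 -> lo=[4, 4, 6, 7, 14] (size 5, max 14) hi=[32, 48, 49, 49, 50] (size 5, min 32) -> median=23
Step 11: insert 27 -> lo=[4, 4, 6, 7, 14, 27] (size 6, max 27) hi=[32, 48, 49, 49, 50] (size 5, min 32) -> median=27

Answer: 27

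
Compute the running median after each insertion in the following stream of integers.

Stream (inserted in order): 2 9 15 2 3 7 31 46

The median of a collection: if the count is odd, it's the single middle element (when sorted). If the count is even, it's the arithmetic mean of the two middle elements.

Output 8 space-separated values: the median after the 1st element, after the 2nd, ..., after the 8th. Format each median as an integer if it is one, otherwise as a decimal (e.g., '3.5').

Step 1: insert 2 -> lo=[2] (size 1, max 2) hi=[] (size 0) -> median=2
Step 2: insert 9 -> lo=[2] (size 1, max 2) hi=[9] (size 1, min 9) -> median=5.5
Step 3: insert 15 -> lo=[2, 9] (size 2, max 9) hi=[15] (size 1, min 15) -> median=9
Step 4: insert 2 -> lo=[2, 2] (size 2, max 2) hi=[9, 15] (size 2, min 9) -> median=5.5
Step 5: insert 3 -> lo=[2, 2, 3] (size 3, max 3) hi=[9, 15] (size 2, min 9) -> median=3
Step 6: insert 7 -> lo=[2, 2, 3] (size 3, max 3) hi=[7, 9, 15] (size 3, min 7) -> median=5
Step 7: insert 31 -> lo=[2, 2, 3, 7] (size 4, max 7) hi=[9, 15, 31] (size 3, min 9) -> median=7
Step 8: insert 46 -> lo=[2, 2, 3, 7] (size 4, max 7) hi=[9, 15, 31, 46] (size 4, min 9) -> median=8

Answer: 2 5.5 9 5.5 3 5 7 8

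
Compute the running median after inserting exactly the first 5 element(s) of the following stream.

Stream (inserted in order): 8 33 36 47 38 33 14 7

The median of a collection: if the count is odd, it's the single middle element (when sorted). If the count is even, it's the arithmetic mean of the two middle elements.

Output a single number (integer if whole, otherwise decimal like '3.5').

Answer: 36

Derivation:
Step 1: insert 8 -> lo=[8] (size 1, max 8) hi=[] (size 0) -> median=8
Step 2: insert 33 -> lo=[8] (size 1, max 8) hi=[33] (size 1, min 33) -> median=20.5
Step 3: insert 36 -> lo=[8, 33] (size 2, max 33) hi=[36] (size 1, min 36) -> median=33
Step 4: insert 47 -> lo=[8, 33] (size 2, max 33) hi=[36, 47] (size 2, min 36) -> median=34.5
Step 5: insert 38 -> lo=[8, 33, 36] (size 3, max 36) hi=[38, 47] (size 2, min 38) -> median=36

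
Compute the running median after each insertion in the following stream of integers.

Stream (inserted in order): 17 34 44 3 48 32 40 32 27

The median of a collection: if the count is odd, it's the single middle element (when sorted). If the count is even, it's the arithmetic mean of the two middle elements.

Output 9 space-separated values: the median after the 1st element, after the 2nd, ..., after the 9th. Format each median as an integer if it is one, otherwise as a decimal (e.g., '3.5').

Step 1: insert 17 -> lo=[17] (size 1, max 17) hi=[] (size 0) -> median=17
Step 2: insert 34 -> lo=[17] (size 1, max 17) hi=[34] (size 1, min 34) -> median=25.5
Step 3: insert 44 -> lo=[17, 34] (size 2, max 34) hi=[44] (size 1, min 44) -> median=34
Step 4: insert 3 -> lo=[3, 17] (size 2, max 17) hi=[34, 44] (size 2, min 34) -> median=25.5
Step 5: insert 48 -> lo=[3, 17, 34] (size 3, max 34) hi=[44, 48] (size 2, min 44) -> median=34
Step 6: insert 32 -> lo=[3, 17, 32] (size 3, max 32) hi=[34, 44, 48] (size 3, min 34) -> median=33
Step 7: insert 40 -> lo=[3, 17, 32, 34] (size 4, max 34) hi=[40, 44, 48] (size 3, min 40) -> median=34
Step 8: insert 32 -> lo=[3, 17, 32, 32] (size 4, max 32) hi=[34, 40, 44, 48] (size 4, min 34) -> median=33
Step 9: insert 27 -> lo=[3, 17, 27, 32, 32] (size 5, max 32) hi=[34, 40, 44, 48] (size 4, min 34) -> median=32

Answer: 17 25.5 34 25.5 34 33 34 33 32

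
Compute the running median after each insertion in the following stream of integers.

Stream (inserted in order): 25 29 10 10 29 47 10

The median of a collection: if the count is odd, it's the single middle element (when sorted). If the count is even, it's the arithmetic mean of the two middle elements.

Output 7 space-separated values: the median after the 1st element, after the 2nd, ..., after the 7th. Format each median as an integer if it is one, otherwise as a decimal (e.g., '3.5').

Answer: 25 27 25 17.5 25 27 25

Derivation:
Step 1: insert 25 -> lo=[25] (size 1, max 25) hi=[] (size 0) -> median=25
Step 2: insert 29 -> lo=[25] (size 1, max 25) hi=[29] (size 1, min 29) -> median=27
Step 3: insert 10 -> lo=[10, 25] (size 2, max 25) hi=[29] (size 1, min 29) -> median=25
Step 4: insert 10 -> lo=[10, 10] (size 2, max 10) hi=[25, 29] (size 2, min 25) -> median=17.5
Step 5: insert 29 -> lo=[10, 10, 25] (size 3, max 25) hi=[29, 29] (size 2, min 29) -> median=25
Step 6: insert 47 -> lo=[10, 10, 25] (size 3, max 25) hi=[29, 29, 47] (size 3, min 29) -> median=27
Step 7: insert 10 -> lo=[10, 10, 10, 25] (size 4, max 25) hi=[29, 29, 47] (size 3, min 29) -> median=25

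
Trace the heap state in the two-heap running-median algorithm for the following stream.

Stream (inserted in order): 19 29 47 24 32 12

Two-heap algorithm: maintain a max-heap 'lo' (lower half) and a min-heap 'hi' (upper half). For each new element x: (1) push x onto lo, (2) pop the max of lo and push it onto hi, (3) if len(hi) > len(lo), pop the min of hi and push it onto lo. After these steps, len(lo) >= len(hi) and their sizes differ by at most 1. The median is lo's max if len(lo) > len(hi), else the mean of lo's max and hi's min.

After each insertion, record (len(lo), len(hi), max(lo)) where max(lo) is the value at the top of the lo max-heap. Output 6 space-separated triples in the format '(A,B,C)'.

Answer: (1,0,19) (1,1,19) (2,1,29) (2,2,24) (3,2,29) (3,3,24)

Derivation:
Step 1: insert 19 -> lo=[19] hi=[] -> (len(lo)=1, len(hi)=0, max(lo)=19)
Step 2: insert 29 -> lo=[19] hi=[29] -> (len(lo)=1, len(hi)=1, max(lo)=19)
Step 3: insert 47 -> lo=[19, 29] hi=[47] -> (len(lo)=2, len(hi)=1, max(lo)=29)
Step 4: insert 24 -> lo=[19, 24] hi=[29, 47] -> (len(lo)=2, len(hi)=2, max(lo)=24)
Step 5: insert 32 -> lo=[19, 24, 29] hi=[32, 47] -> (len(lo)=3, len(hi)=2, max(lo)=29)
Step 6: insert 12 -> lo=[12, 19, 24] hi=[29, 32, 47] -> (len(lo)=3, len(hi)=3, max(lo)=24)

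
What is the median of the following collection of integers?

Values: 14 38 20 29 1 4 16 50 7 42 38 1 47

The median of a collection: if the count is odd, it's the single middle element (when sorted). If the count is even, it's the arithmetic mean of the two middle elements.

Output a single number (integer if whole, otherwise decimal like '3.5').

Step 1: insert 14 -> lo=[14] (size 1, max 14) hi=[] (size 0) -> median=14
Step 2: insert 38 -> lo=[14] (size 1, max 14) hi=[38] (size 1, min 38) -> median=26
Step 3: insert 20 -> lo=[14, 20] (size 2, max 20) hi=[38] (size 1, min 38) -> median=20
Step 4: insert 29 -> lo=[14, 20] (size 2, max 20) hi=[29, 38] (size 2, min 29) -> median=24.5
Step 5: insert 1 -> lo=[1, 14, 20] (size 3, max 20) hi=[29, 38] (size 2, min 29) -> median=20
Step 6: insert 4 -> lo=[1, 4, 14] (size 3, max 14) hi=[20, 29, 38] (size 3, min 20) -> median=17
Step 7: insert 16 -> lo=[1, 4, 14, 16] (size 4, max 16) hi=[20, 29, 38] (size 3, min 20) -> median=16
Step 8: insert 50 -> lo=[1, 4, 14, 16] (size 4, max 16) hi=[20, 29, 38, 50] (size 4, min 20) -> median=18
Step 9: insert 7 -> lo=[1, 4, 7, 14, 16] (size 5, max 16) hi=[20, 29, 38, 50] (size 4, min 20) -> median=16
Step 10: insert 42 -> lo=[1, 4, 7, 14, 16] (size 5, max 16) hi=[20, 29, 38, 42, 50] (size 5, min 20) -> median=18
Step 11: insert 38 -> lo=[1, 4, 7, 14, 16, 20] (size 6, max 20) hi=[29, 38, 38, 42, 50] (size 5, min 29) -> median=20
Step 12: insert 1 -> lo=[1, 1, 4, 7, 14, 16] (size 6, max 16) hi=[20, 29, 38, 38, 42, 50] (size 6, min 20) -> median=18
Step 13: insert 47 -> lo=[1, 1, 4, 7, 14, 16, 20] (size 7, max 20) hi=[29, 38, 38, 42, 47, 50] (size 6, min 29) -> median=20

Answer: 20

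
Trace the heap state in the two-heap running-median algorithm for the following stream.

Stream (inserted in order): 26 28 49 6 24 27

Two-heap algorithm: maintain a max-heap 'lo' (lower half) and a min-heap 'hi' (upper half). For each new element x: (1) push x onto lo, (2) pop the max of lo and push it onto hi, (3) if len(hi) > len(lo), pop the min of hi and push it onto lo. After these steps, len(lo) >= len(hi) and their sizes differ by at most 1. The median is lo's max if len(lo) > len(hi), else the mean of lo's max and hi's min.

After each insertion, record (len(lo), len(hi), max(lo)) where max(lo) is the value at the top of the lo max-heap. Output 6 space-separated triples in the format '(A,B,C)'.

Step 1: insert 26 -> lo=[26] hi=[] -> (len(lo)=1, len(hi)=0, max(lo)=26)
Step 2: insert 28 -> lo=[26] hi=[28] -> (len(lo)=1, len(hi)=1, max(lo)=26)
Step 3: insert 49 -> lo=[26, 28] hi=[49] -> (len(lo)=2, len(hi)=1, max(lo)=28)
Step 4: insert 6 -> lo=[6, 26] hi=[28, 49] -> (len(lo)=2, len(hi)=2, max(lo)=26)
Step 5: insert 24 -> lo=[6, 24, 26] hi=[28, 49] -> (len(lo)=3, len(hi)=2, max(lo)=26)
Step 6: insert 27 -> lo=[6, 24, 26] hi=[27, 28, 49] -> (len(lo)=3, len(hi)=3, max(lo)=26)

Answer: (1,0,26) (1,1,26) (2,1,28) (2,2,26) (3,2,26) (3,3,26)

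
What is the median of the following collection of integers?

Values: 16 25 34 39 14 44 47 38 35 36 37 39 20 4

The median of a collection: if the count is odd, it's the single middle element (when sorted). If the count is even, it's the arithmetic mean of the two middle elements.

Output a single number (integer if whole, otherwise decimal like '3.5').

Answer: 35.5

Derivation:
Step 1: insert 16 -> lo=[16] (size 1, max 16) hi=[] (size 0) -> median=16
Step 2: insert 25 -> lo=[16] (size 1, max 16) hi=[25] (size 1, min 25) -> median=20.5
Step 3: insert 34 -> lo=[16, 25] (size 2, max 25) hi=[34] (size 1, min 34) -> median=25
Step 4: insert 39 -> lo=[16, 25] (size 2, max 25) hi=[34, 39] (size 2, min 34) -> median=29.5
Step 5: insert 14 -> lo=[14, 16, 25] (size 3, max 25) hi=[34, 39] (size 2, min 34) -> median=25
Step 6: insert 44 -> lo=[14, 16, 25] (size 3, max 25) hi=[34, 39, 44] (size 3, min 34) -> median=29.5
Step 7: insert 47 -> lo=[14, 16, 25, 34] (size 4, max 34) hi=[39, 44, 47] (size 3, min 39) -> median=34
Step 8: insert 38 -> lo=[14, 16, 25, 34] (size 4, max 34) hi=[38, 39, 44, 47] (size 4, min 38) -> median=36
Step 9: insert 35 -> lo=[14, 16, 25, 34, 35] (size 5, max 35) hi=[38, 39, 44, 47] (size 4, min 38) -> median=35
Step 10: insert 36 -> lo=[14, 16, 25, 34, 35] (size 5, max 35) hi=[36, 38, 39, 44, 47] (size 5, min 36) -> median=35.5
Step 11: insert 37 -> lo=[14, 16, 25, 34, 35, 36] (size 6, max 36) hi=[37, 38, 39, 44, 47] (size 5, min 37) -> median=36
Step 12: insert 39 -> lo=[14, 16, 25, 34, 35, 36] (size 6, max 36) hi=[37, 38, 39, 39, 44, 47] (size 6, min 37) -> median=36.5
Step 13: insert 20 -> lo=[14, 16, 20, 25, 34, 35, 36] (size 7, max 36) hi=[37, 38, 39, 39, 44, 47] (size 6, min 37) -> median=36
Step 14: insert 4 -> lo=[4, 14, 16, 20, 25, 34, 35] (size 7, max 35) hi=[36, 37, 38, 39, 39, 44, 47] (size 7, min 36) -> median=35.5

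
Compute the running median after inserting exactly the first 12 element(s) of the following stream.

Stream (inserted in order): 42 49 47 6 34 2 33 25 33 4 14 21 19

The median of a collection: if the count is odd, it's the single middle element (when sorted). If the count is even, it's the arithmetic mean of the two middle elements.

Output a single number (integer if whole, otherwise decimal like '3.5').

Answer: 29

Derivation:
Step 1: insert 42 -> lo=[42] (size 1, max 42) hi=[] (size 0) -> median=42
Step 2: insert 49 -> lo=[42] (size 1, max 42) hi=[49] (size 1, min 49) -> median=45.5
Step 3: insert 47 -> lo=[42, 47] (size 2, max 47) hi=[49] (size 1, min 49) -> median=47
Step 4: insert 6 -> lo=[6, 42] (size 2, max 42) hi=[47, 49] (size 2, min 47) -> median=44.5
Step 5: insert 34 -> lo=[6, 34, 42] (size 3, max 42) hi=[47, 49] (size 2, min 47) -> median=42
Step 6: insert 2 -> lo=[2, 6, 34] (size 3, max 34) hi=[42, 47, 49] (size 3, min 42) -> median=38
Step 7: insert 33 -> lo=[2, 6, 33, 34] (size 4, max 34) hi=[42, 47, 49] (size 3, min 42) -> median=34
Step 8: insert 25 -> lo=[2, 6, 25, 33] (size 4, max 33) hi=[34, 42, 47, 49] (size 4, min 34) -> median=33.5
Step 9: insert 33 -> lo=[2, 6, 25, 33, 33] (size 5, max 33) hi=[34, 42, 47, 49] (size 4, min 34) -> median=33
Step 10: insert 4 -> lo=[2, 4, 6, 25, 33] (size 5, max 33) hi=[33, 34, 42, 47, 49] (size 5, min 33) -> median=33
Step 11: insert 14 -> lo=[2, 4, 6, 14, 25, 33] (size 6, max 33) hi=[33, 34, 42, 47, 49] (size 5, min 33) -> median=33
Step 12: insert 21 -> lo=[2, 4, 6, 14, 21, 25] (size 6, max 25) hi=[33, 33, 34, 42, 47, 49] (size 6, min 33) -> median=29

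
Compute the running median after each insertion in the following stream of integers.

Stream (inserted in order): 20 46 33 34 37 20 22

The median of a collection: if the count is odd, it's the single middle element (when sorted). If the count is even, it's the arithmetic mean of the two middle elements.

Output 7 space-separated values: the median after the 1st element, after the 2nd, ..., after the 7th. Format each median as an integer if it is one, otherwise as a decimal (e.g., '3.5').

Answer: 20 33 33 33.5 34 33.5 33

Derivation:
Step 1: insert 20 -> lo=[20] (size 1, max 20) hi=[] (size 0) -> median=20
Step 2: insert 46 -> lo=[20] (size 1, max 20) hi=[46] (size 1, min 46) -> median=33
Step 3: insert 33 -> lo=[20, 33] (size 2, max 33) hi=[46] (size 1, min 46) -> median=33
Step 4: insert 34 -> lo=[20, 33] (size 2, max 33) hi=[34, 46] (size 2, min 34) -> median=33.5
Step 5: insert 37 -> lo=[20, 33, 34] (size 3, max 34) hi=[37, 46] (size 2, min 37) -> median=34
Step 6: insert 20 -> lo=[20, 20, 33] (size 3, max 33) hi=[34, 37, 46] (size 3, min 34) -> median=33.5
Step 7: insert 22 -> lo=[20, 20, 22, 33] (size 4, max 33) hi=[34, 37, 46] (size 3, min 34) -> median=33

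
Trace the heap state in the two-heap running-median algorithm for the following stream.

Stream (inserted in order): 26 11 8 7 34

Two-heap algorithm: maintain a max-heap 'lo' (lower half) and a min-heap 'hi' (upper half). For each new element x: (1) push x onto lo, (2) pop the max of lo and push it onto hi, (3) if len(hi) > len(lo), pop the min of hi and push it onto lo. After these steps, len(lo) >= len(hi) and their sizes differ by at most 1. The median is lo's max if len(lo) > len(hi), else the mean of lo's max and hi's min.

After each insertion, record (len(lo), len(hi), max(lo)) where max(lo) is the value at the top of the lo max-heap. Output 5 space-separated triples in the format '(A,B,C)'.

Step 1: insert 26 -> lo=[26] hi=[] -> (len(lo)=1, len(hi)=0, max(lo)=26)
Step 2: insert 11 -> lo=[11] hi=[26] -> (len(lo)=1, len(hi)=1, max(lo)=11)
Step 3: insert 8 -> lo=[8, 11] hi=[26] -> (len(lo)=2, len(hi)=1, max(lo)=11)
Step 4: insert 7 -> lo=[7, 8] hi=[11, 26] -> (len(lo)=2, len(hi)=2, max(lo)=8)
Step 5: insert 34 -> lo=[7, 8, 11] hi=[26, 34] -> (len(lo)=3, len(hi)=2, max(lo)=11)

Answer: (1,0,26) (1,1,11) (2,1,11) (2,2,8) (3,2,11)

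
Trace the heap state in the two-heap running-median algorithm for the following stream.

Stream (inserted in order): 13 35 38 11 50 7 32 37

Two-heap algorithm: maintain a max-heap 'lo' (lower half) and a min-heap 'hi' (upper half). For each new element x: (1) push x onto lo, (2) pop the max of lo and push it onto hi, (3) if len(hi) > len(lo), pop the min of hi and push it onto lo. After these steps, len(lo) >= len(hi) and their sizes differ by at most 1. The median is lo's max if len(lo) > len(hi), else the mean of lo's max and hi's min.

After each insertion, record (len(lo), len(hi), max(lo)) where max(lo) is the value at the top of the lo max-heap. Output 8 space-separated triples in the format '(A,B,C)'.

Answer: (1,0,13) (1,1,13) (2,1,35) (2,2,13) (3,2,35) (3,3,13) (4,3,32) (4,4,32)

Derivation:
Step 1: insert 13 -> lo=[13] hi=[] -> (len(lo)=1, len(hi)=0, max(lo)=13)
Step 2: insert 35 -> lo=[13] hi=[35] -> (len(lo)=1, len(hi)=1, max(lo)=13)
Step 3: insert 38 -> lo=[13, 35] hi=[38] -> (len(lo)=2, len(hi)=1, max(lo)=35)
Step 4: insert 11 -> lo=[11, 13] hi=[35, 38] -> (len(lo)=2, len(hi)=2, max(lo)=13)
Step 5: insert 50 -> lo=[11, 13, 35] hi=[38, 50] -> (len(lo)=3, len(hi)=2, max(lo)=35)
Step 6: insert 7 -> lo=[7, 11, 13] hi=[35, 38, 50] -> (len(lo)=3, len(hi)=3, max(lo)=13)
Step 7: insert 32 -> lo=[7, 11, 13, 32] hi=[35, 38, 50] -> (len(lo)=4, len(hi)=3, max(lo)=32)
Step 8: insert 37 -> lo=[7, 11, 13, 32] hi=[35, 37, 38, 50] -> (len(lo)=4, len(hi)=4, max(lo)=32)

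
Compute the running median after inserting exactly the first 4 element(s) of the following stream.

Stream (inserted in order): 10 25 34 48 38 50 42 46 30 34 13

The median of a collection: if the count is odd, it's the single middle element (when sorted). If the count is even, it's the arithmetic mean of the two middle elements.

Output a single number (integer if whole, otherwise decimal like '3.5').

Step 1: insert 10 -> lo=[10] (size 1, max 10) hi=[] (size 0) -> median=10
Step 2: insert 25 -> lo=[10] (size 1, max 10) hi=[25] (size 1, min 25) -> median=17.5
Step 3: insert 34 -> lo=[10, 25] (size 2, max 25) hi=[34] (size 1, min 34) -> median=25
Step 4: insert 48 -> lo=[10, 25] (size 2, max 25) hi=[34, 48] (size 2, min 34) -> median=29.5

Answer: 29.5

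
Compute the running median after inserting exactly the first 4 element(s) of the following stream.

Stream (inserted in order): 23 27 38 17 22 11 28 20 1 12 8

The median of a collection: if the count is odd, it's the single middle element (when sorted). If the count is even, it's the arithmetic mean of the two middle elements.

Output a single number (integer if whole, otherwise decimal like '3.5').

Answer: 25

Derivation:
Step 1: insert 23 -> lo=[23] (size 1, max 23) hi=[] (size 0) -> median=23
Step 2: insert 27 -> lo=[23] (size 1, max 23) hi=[27] (size 1, min 27) -> median=25
Step 3: insert 38 -> lo=[23, 27] (size 2, max 27) hi=[38] (size 1, min 38) -> median=27
Step 4: insert 17 -> lo=[17, 23] (size 2, max 23) hi=[27, 38] (size 2, min 27) -> median=25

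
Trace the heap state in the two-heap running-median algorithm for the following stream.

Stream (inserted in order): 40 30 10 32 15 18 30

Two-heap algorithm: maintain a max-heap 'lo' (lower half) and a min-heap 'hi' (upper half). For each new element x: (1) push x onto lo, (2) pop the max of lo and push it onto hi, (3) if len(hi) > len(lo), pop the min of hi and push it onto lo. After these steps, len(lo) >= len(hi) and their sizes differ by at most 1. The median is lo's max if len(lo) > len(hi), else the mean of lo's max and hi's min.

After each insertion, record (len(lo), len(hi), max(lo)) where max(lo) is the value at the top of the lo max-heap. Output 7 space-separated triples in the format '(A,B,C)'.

Step 1: insert 40 -> lo=[40] hi=[] -> (len(lo)=1, len(hi)=0, max(lo)=40)
Step 2: insert 30 -> lo=[30] hi=[40] -> (len(lo)=1, len(hi)=1, max(lo)=30)
Step 3: insert 10 -> lo=[10, 30] hi=[40] -> (len(lo)=2, len(hi)=1, max(lo)=30)
Step 4: insert 32 -> lo=[10, 30] hi=[32, 40] -> (len(lo)=2, len(hi)=2, max(lo)=30)
Step 5: insert 15 -> lo=[10, 15, 30] hi=[32, 40] -> (len(lo)=3, len(hi)=2, max(lo)=30)
Step 6: insert 18 -> lo=[10, 15, 18] hi=[30, 32, 40] -> (len(lo)=3, len(hi)=3, max(lo)=18)
Step 7: insert 30 -> lo=[10, 15, 18, 30] hi=[30, 32, 40] -> (len(lo)=4, len(hi)=3, max(lo)=30)

Answer: (1,0,40) (1,1,30) (2,1,30) (2,2,30) (3,2,30) (3,3,18) (4,3,30)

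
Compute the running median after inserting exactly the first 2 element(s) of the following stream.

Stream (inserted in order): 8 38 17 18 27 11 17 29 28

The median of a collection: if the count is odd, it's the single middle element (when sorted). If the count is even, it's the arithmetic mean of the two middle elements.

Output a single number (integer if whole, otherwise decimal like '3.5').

Answer: 23

Derivation:
Step 1: insert 8 -> lo=[8] (size 1, max 8) hi=[] (size 0) -> median=8
Step 2: insert 38 -> lo=[8] (size 1, max 8) hi=[38] (size 1, min 38) -> median=23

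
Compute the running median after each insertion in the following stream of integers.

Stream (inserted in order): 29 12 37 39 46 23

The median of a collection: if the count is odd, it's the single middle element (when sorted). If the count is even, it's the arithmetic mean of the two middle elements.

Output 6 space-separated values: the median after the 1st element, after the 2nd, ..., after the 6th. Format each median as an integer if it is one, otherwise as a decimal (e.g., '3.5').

Step 1: insert 29 -> lo=[29] (size 1, max 29) hi=[] (size 0) -> median=29
Step 2: insert 12 -> lo=[12] (size 1, max 12) hi=[29] (size 1, min 29) -> median=20.5
Step 3: insert 37 -> lo=[12, 29] (size 2, max 29) hi=[37] (size 1, min 37) -> median=29
Step 4: insert 39 -> lo=[12, 29] (size 2, max 29) hi=[37, 39] (size 2, min 37) -> median=33
Step 5: insert 46 -> lo=[12, 29, 37] (size 3, max 37) hi=[39, 46] (size 2, min 39) -> median=37
Step 6: insert 23 -> lo=[12, 23, 29] (size 3, max 29) hi=[37, 39, 46] (size 3, min 37) -> median=33

Answer: 29 20.5 29 33 37 33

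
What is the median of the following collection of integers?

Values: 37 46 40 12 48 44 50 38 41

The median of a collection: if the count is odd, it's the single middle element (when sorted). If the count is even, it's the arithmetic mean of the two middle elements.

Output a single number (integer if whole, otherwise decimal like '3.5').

Answer: 41

Derivation:
Step 1: insert 37 -> lo=[37] (size 1, max 37) hi=[] (size 0) -> median=37
Step 2: insert 46 -> lo=[37] (size 1, max 37) hi=[46] (size 1, min 46) -> median=41.5
Step 3: insert 40 -> lo=[37, 40] (size 2, max 40) hi=[46] (size 1, min 46) -> median=40
Step 4: insert 12 -> lo=[12, 37] (size 2, max 37) hi=[40, 46] (size 2, min 40) -> median=38.5
Step 5: insert 48 -> lo=[12, 37, 40] (size 3, max 40) hi=[46, 48] (size 2, min 46) -> median=40
Step 6: insert 44 -> lo=[12, 37, 40] (size 3, max 40) hi=[44, 46, 48] (size 3, min 44) -> median=42
Step 7: insert 50 -> lo=[12, 37, 40, 44] (size 4, max 44) hi=[46, 48, 50] (size 3, min 46) -> median=44
Step 8: insert 38 -> lo=[12, 37, 38, 40] (size 4, max 40) hi=[44, 46, 48, 50] (size 4, min 44) -> median=42
Step 9: insert 41 -> lo=[12, 37, 38, 40, 41] (size 5, max 41) hi=[44, 46, 48, 50] (size 4, min 44) -> median=41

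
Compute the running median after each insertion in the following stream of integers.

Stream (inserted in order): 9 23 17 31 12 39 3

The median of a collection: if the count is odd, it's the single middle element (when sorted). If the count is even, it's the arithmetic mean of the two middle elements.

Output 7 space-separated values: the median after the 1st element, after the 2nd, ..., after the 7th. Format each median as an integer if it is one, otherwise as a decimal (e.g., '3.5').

Answer: 9 16 17 20 17 20 17

Derivation:
Step 1: insert 9 -> lo=[9] (size 1, max 9) hi=[] (size 0) -> median=9
Step 2: insert 23 -> lo=[9] (size 1, max 9) hi=[23] (size 1, min 23) -> median=16
Step 3: insert 17 -> lo=[9, 17] (size 2, max 17) hi=[23] (size 1, min 23) -> median=17
Step 4: insert 31 -> lo=[9, 17] (size 2, max 17) hi=[23, 31] (size 2, min 23) -> median=20
Step 5: insert 12 -> lo=[9, 12, 17] (size 3, max 17) hi=[23, 31] (size 2, min 23) -> median=17
Step 6: insert 39 -> lo=[9, 12, 17] (size 3, max 17) hi=[23, 31, 39] (size 3, min 23) -> median=20
Step 7: insert 3 -> lo=[3, 9, 12, 17] (size 4, max 17) hi=[23, 31, 39] (size 3, min 23) -> median=17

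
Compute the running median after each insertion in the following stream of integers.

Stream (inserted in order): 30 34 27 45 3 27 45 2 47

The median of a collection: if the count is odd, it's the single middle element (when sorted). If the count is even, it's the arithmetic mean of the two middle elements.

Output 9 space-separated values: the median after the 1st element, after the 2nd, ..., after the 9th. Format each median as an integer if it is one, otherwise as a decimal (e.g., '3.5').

Step 1: insert 30 -> lo=[30] (size 1, max 30) hi=[] (size 0) -> median=30
Step 2: insert 34 -> lo=[30] (size 1, max 30) hi=[34] (size 1, min 34) -> median=32
Step 3: insert 27 -> lo=[27, 30] (size 2, max 30) hi=[34] (size 1, min 34) -> median=30
Step 4: insert 45 -> lo=[27, 30] (size 2, max 30) hi=[34, 45] (size 2, min 34) -> median=32
Step 5: insert 3 -> lo=[3, 27, 30] (size 3, max 30) hi=[34, 45] (size 2, min 34) -> median=30
Step 6: insert 27 -> lo=[3, 27, 27] (size 3, max 27) hi=[30, 34, 45] (size 3, min 30) -> median=28.5
Step 7: insert 45 -> lo=[3, 27, 27, 30] (size 4, max 30) hi=[34, 45, 45] (size 3, min 34) -> median=30
Step 8: insert 2 -> lo=[2, 3, 27, 27] (size 4, max 27) hi=[30, 34, 45, 45] (size 4, min 30) -> median=28.5
Step 9: insert 47 -> lo=[2, 3, 27, 27, 30] (size 5, max 30) hi=[34, 45, 45, 47] (size 4, min 34) -> median=30

Answer: 30 32 30 32 30 28.5 30 28.5 30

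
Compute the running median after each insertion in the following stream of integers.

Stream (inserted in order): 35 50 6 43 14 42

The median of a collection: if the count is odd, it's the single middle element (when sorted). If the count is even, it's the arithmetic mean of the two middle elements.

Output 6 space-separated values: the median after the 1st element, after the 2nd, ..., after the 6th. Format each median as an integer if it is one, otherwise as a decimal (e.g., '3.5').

Step 1: insert 35 -> lo=[35] (size 1, max 35) hi=[] (size 0) -> median=35
Step 2: insert 50 -> lo=[35] (size 1, max 35) hi=[50] (size 1, min 50) -> median=42.5
Step 3: insert 6 -> lo=[6, 35] (size 2, max 35) hi=[50] (size 1, min 50) -> median=35
Step 4: insert 43 -> lo=[6, 35] (size 2, max 35) hi=[43, 50] (size 2, min 43) -> median=39
Step 5: insert 14 -> lo=[6, 14, 35] (size 3, max 35) hi=[43, 50] (size 2, min 43) -> median=35
Step 6: insert 42 -> lo=[6, 14, 35] (size 3, max 35) hi=[42, 43, 50] (size 3, min 42) -> median=38.5

Answer: 35 42.5 35 39 35 38.5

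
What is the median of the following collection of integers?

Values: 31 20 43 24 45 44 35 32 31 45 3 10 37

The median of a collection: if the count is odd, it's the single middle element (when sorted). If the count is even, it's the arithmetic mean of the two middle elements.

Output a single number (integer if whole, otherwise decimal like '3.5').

Step 1: insert 31 -> lo=[31] (size 1, max 31) hi=[] (size 0) -> median=31
Step 2: insert 20 -> lo=[20] (size 1, max 20) hi=[31] (size 1, min 31) -> median=25.5
Step 3: insert 43 -> lo=[20, 31] (size 2, max 31) hi=[43] (size 1, min 43) -> median=31
Step 4: insert 24 -> lo=[20, 24] (size 2, max 24) hi=[31, 43] (size 2, min 31) -> median=27.5
Step 5: insert 45 -> lo=[20, 24, 31] (size 3, max 31) hi=[43, 45] (size 2, min 43) -> median=31
Step 6: insert 44 -> lo=[20, 24, 31] (size 3, max 31) hi=[43, 44, 45] (size 3, min 43) -> median=37
Step 7: insert 35 -> lo=[20, 24, 31, 35] (size 4, max 35) hi=[43, 44, 45] (size 3, min 43) -> median=35
Step 8: insert 32 -> lo=[20, 24, 31, 32] (size 4, max 32) hi=[35, 43, 44, 45] (size 4, min 35) -> median=33.5
Step 9: insert 31 -> lo=[20, 24, 31, 31, 32] (size 5, max 32) hi=[35, 43, 44, 45] (size 4, min 35) -> median=32
Step 10: insert 45 -> lo=[20, 24, 31, 31, 32] (size 5, max 32) hi=[35, 43, 44, 45, 45] (size 5, min 35) -> median=33.5
Step 11: insert 3 -> lo=[3, 20, 24, 31, 31, 32] (size 6, max 32) hi=[35, 43, 44, 45, 45] (size 5, min 35) -> median=32
Step 12: insert 10 -> lo=[3, 10, 20, 24, 31, 31] (size 6, max 31) hi=[32, 35, 43, 44, 45, 45] (size 6, min 32) -> median=31.5
Step 13: insert 37 -> lo=[3, 10, 20, 24, 31, 31, 32] (size 7, max 32) hi=[35, 37, 43, 44, 45, 45] (size 6, min 35) -> median=32

Answer: 32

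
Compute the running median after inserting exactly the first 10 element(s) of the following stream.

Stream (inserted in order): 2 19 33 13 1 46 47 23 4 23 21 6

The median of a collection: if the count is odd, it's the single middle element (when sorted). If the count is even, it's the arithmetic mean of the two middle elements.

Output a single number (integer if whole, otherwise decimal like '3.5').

Answer: 21

Derivation:
Step 1: insert 2 -> lo=[2] (size 1, max 2) hi=[] (size 0) -> median=2
Step 2: insert 19 -> lo=[2] (size 1, max 2) hi=[19] (size 1, min 19) -> median=10.5
Step 3: insert 33 -> lo=[2, 19] (size 2, max 19) hi=[33] (size 1, min 33) -> median=19
Step 4: insert 13 -> lo=[2, 13] (size 2, max 13) hi=[19, 33] (size 2, min 19) -> median=16
Step 5: insert 1 -> lo=[1, 2, 13] (size 3, max 13) hi=[19, 33] (size 2, min 19) -> median=13
Step 6: insert 46 -> lo=[1, 2, 13] (size 3, max 13) hi=[19, 33, 46] (size 3, min 19) -> median=16
Step 7: insert 47 -> lo=[1, 2, 13, 19] (size 4, max 19) hi=[33, 46, 47] (size 3, min 33) -> median=19
Step 8: insert 23 -> lo=[1, 2, 13, 19] (size 4, max 19) hi=[23, 33, 46, 47] (size 4, min 23) -> median=21
Step 9: insert 4 -> lo=[1, 2, 4, 13, 19] (size 5, max 19) hi=[23, 33, 46, 47] (size 4, min 23) -> median=19
Step 10: insert 23 -> lo=[1, 2, 4, 13, 19] (size 5, max 19) hi=[23, 23, 33, 46, 47] (size 5, min 23) -> median=21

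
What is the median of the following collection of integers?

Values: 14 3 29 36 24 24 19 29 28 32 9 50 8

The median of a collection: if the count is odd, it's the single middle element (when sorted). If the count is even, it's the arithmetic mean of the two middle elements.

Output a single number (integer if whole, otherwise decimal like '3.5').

Answer: 24

Derivation:
Step 1: insert 14 -> lo=[14] (size 1, max 14) hi=[] (size 0) -> median=14
Step 2: insert 3 -> lo=[3] (size 1, max 3) hi=[14] (size 1, min 14) -> median=8.5
Step 3: insert 29 -> lo=[3, 14] (size 2, max 14) hi=[29] (size 1, min 29) -> median=14
Step 4: insert 36 -> lo=[3, 14] (size 2, max 14) hi=[29, 36] (size 2, min 29) -> median=21.5
Step 5: insert 24 -> lo=[3, 14, 24] (size 3, max 24) hi=[29, 36] (size 2, min 29) -> median=24
Step 6: insert 24 -> lo=[3, 14, 24] (size 3, max 24) hi=[24, 29, 36] (size 3, min 24) -> median=24
Step 7: insert 19 -> lo=[3, 14, 19, 24] (size 4, max 24) hi=[24, 29, 36] (size 3, min 24) -> median=24
Step 8: insert 29 -> lo=[3, 14, 19, 24] (size 4, max 24) hi=[24, 29, 29, 36] (size 4, min 24) -> median=24
Step 9: insert 28 -> lo=[3, 14, 19, 24, 24] (size 5, max 24) hi=[28, 29, 29, 36] (size 4, min 28) -> median=24
Step 10: insert 32 -> lo=[3, 14, 19, 24, 24] (size 5, max 24) hi=[28, 29, 29, 32, 36] (size 5, min 28) -> median=26
Step 11: insert 9 -> lo=[3, 9, 14, 19, 24, 24] (size 6, max 24) hi=[28, 29, 29, 32, 36] (size 5, min 28) -> median=24
Step 12: insert 50 -> lo=[3, 9, 14, 19, 24, 24] (size 6, max 24) hi=[28, 29, 29, 32, 36, 50] (size 6, min 28) -> median=26
Step 13: insert 8 -> lo=[3, 8, 9, 14, 19, 24, 24] (size 7, max 24) hi=[28, 29, 29, 32, 36, 50] (size 6, min 28) -> median=24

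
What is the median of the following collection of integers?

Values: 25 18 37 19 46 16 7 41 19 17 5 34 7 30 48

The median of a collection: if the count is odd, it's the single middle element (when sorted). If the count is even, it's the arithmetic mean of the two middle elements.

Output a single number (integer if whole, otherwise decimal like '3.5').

Step 1: insert 25 -> lo=[25] (size 1, max 25) hi=[] (size 0) -> median=25
Step 2: insert 18 -> lo=[18] (size 1, max 18) hi=[25] (size 1, min 25) -> median=21.5
Step 3: insert 37 -> lo=[18, 25] (size 2, max 25) hi=[37] (size 1, min 37) -> median=25
Step 4: insert 19 -> lo=[18, 19] (size 2, max 19) hi=[25, 37] (size 2, min 25) -> median=22
Step 5: insert 46 -> lo=[18, 19, 25] (size 3, max 25) hi=[37, 46] (size 2, min 37) -> median=25
Step 6: insert 16 -> lo=[16, 18, 19] (size 3, max 19) hi=[25, 37, 46] (size 3, min 25) -> median=22
Step 7: insert 7 -> lo=[7, 16, 18, 19] (size 4, max 19) hi=[25, 37, 46] (size 3, min 25) -> median=19
Step 8: insert 41 -> lo=[7, 16, 18, 19] (size 4, max 19) hi=[25, 37, 41, 46] (size 4, min 25) -> median=22
Step 9: insert 19 -> lo=[7, 16, 18, 19, 19] (size 5, max 19) hi=[25, 37, 41, 46] (size 4, min 25) -> median=19
Step 10: insert 17 -> lo=[7, 16, 17, 18, 19] (size 5, max 19) hi=[19, 25, 37, 41, 46] (size 5, min 19) -> median=19
Step 11: insert 5 -> lo=[5, 7, 16, 17, 18, 19] (size 6, max 19) hi=[19, 25, 37, 41, 46] (size 5, min 19) -> median=19
Step 12: insert 34 -> lo=[5, 7, 16, 17, 18, 19] (size 6, max 19) hi=[19, 25, 34, 37, 41, 46] (size 6, min 19) -> median=19
Step 13: insert 7 -> lo=[5, 7, 7, 16, 17, 18, 19] (size 7, max 19) hi=[19, 25, 34, 37, 41, 46] (size 6, min 19) -> median=19
Step 14: insert 30 -> lo=[5, 7, 7, 16, 17, 18, 19] (size 7, max 19) hi=[19, 25, 30, 34, 37, 41, 46] (size 7, min 19) -> median=19
Step 15: insert 48 -> lo=[5, 7, 7, 16, 17, 18, 19, 19] (size 8, max 19) hi=[25, 30, 34, 37, 41, 46, 48] (size 7, min 25) -> median=19

Answer: 19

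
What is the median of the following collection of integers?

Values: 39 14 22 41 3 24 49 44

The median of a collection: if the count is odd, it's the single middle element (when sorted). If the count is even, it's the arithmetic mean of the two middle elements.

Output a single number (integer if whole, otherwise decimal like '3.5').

Step 1: insert 39 -> lo=[39] (size 1, max 39) hi=[] (size 0) -> median=39
Step 2: insert 14 -> lo=[14] (size 1, max 14) hi=[39] (size 1, min 39) -> median=26.5
Step 3: insert 22 -> lo=[14, 22] (size 2, max 22) hi=[39] (size 1, min 39) -> median=22
Step 4: insert 41 -> lo=[14, 22] (size 2, max 22) hi=[39, 41] (size 2, min 39) -> median=30.5
Step 5: insert 3 -> lo=[3, 14, 22] (size 3, max 22) hi=[39, 41] (size 2, min 39) -> median=22
Step 6: insert 24 -> lo=[3, 14, 22] (size 3, max 22) hi=[24, 39, 41] (size 3, min 24) -> median=23
Step 7: insert 49 -> lo=[3, 14, 22, 24] (size 4, max 24) hi=[39, 41, 49] (size 3, min 39) -> median=24
Step 8: insert 44 -> lo=[3, 14, 22, 24] (size 4, max 24) hi=[39, 41, 44, 49] (size 4, min 39) -> median=31.5

Answer: 31.5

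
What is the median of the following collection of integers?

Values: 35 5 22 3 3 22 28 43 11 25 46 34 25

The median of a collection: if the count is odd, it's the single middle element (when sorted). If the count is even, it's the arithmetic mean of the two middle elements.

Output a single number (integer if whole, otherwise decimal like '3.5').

Answer: 25

Derivation:
Step 1: insert 35 -> lo=[35] (size 1, max 35) hi=[] (size 0) -> median=35
Step 2: insert 5 -> lo=[5] (size 1, max 5) hi=[35] (size 1, min 35) -> median=20
Step 3: insert 22 -> lo=[5, 22] (size 2, max 22) hi=[35] (size 1, min 35) -> median=22
Step 4: insert 3 -> lo=[3, 5] (size 2, max 5) hi=[22, 35] (size 2, min 22) -> median=13.5
Step 5: insert 3 -> lo=[3, 3, 5] (size 3, max 5) hi=[22, 35] (size 2, min 22) -> median=5
Step 6: insert 22 -> lo=[3, 3, 5] (size 3, max 5) hi=[22, 22, 35] (size 3, min 22) -> median=13.5
Step 7: insert 28 -> lo=[3, 3, 5, 22] (size 4, max 22) hi=[22, 28, 35] (size 3, min 22) -> median=22
Step 8: insert 43 -> lo=[3, 3, 5, 22] (size 4, max 22) hi=[22, 28, 35, 43] (size 4, min 22) -> median=22
Step 9: insert 11 -> lo=[3, 3, 5, 11, 22] (size 5, max 22) hi=[22, 28, 35, 43] (size 4, min 22) -> median=22
Step 10: insert 25 -> lo=[3, 3, 5, 11, 22] (size 5, max 22) hi=[22, 25, 28, 35, 43] (size 5, min 22) -> median=22
Step 11: insert 46 -> lo=[3, 3, 5, 11, 22, 22] (size 6, max 22) hi=[25, 28, 35, 43, 46] (size 5, min 25) -> median=22
Step 12: insert 34 -> lo=[3, 3, 5, 11, 22, 22] (size 6, max 22) hi=[25, 28, 34, 35, 43, 46] (size 6, min 25) -> median=23.5
Step 13: insert 25 -> lo=[3, 3, 5, 11, 22, 22, 25] (size 7, max 25) hi=[25, 28, 34, 35, 43, 46] (size 6, min 25) -> median=25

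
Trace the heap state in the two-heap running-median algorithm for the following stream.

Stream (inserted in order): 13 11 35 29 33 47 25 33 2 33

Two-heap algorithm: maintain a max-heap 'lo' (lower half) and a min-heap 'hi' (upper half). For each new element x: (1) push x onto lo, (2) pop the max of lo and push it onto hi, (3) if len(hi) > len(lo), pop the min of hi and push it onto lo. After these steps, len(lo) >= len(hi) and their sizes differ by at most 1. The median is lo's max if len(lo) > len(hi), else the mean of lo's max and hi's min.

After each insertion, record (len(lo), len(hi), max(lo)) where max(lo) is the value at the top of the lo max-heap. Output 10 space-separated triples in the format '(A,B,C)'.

Answer: (1,0,13) (1,1,11) (2,1,13) (2,2,13) (3,2,29) (3,3,29) (4,3,29) (4,4,29) (5,4,29) (5,5,29)

Derivation:
Step 1: insert 13 -> lo=[13] hi=[] -> (len(lo)=1, len(hi)=0, max(lo)=13)
Step 2: insert 11 -> lo=[11] hi=[13] -> (len(lo)=1, len(hi)=1, max(lo)=11)
Step 3: insert 35 -> lo=[11, 13] hi=[35] -> (len(lo)=2, len(hi)=1, max(lo)=13)
Step 4: insert 29 -> lo=[11, 13] hi=[29, 35] -> (len(lo)=2, len(hi)=2, max(lo)=13)
Step 5: insert 33 -> lo=[11, 13, 29] hi=[33, 35] -> (len(lo)=3, len(hi)=2, max(lo)=29)
Step 6: insert 47 -> lo=[11, 13, 29] hi=[33, 35, 47] -> (len(lo)=3, len(hi)=3, max(lo)=29)
Step 7: insert 25 -> lo=[11, 13, 25, 29] hi=[33, 35, 47] -> (len(lo)=4, len(hi)=3, max(lo)=29)
Step 8: insert 33 -> lo=[11, 13, 25, 29] hi=[33, 33, 35, 47] -> (len(lo)=4, len(hi)=4, max(lo)=29)
Step 9: insert 2 -> lo=[2, 11, 13, 25, 29] hi=[33, 33, 35, 47] -> (len(lo)=5, len(hi)=4, max(lo)=29)
Step 10: insert 33 -> lo=[2, 11, 13, 25, 29] hi=[33, 33, 33, 35, 47] -> (len(lo)=5, len(hi)=5, max(lo)=29)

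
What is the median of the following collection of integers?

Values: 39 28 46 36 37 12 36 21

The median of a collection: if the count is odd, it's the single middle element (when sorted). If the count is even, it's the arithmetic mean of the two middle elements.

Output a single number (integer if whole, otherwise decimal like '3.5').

Answer: 36

Derivation:
Step 1: insert 39 -> lo=[39] (size 1, max 39) hi=[] (size 0) -> median=39
Step 2: insert 28 -> lo=[28] (size 1, max 28) hi=[39] (size 1, min 39) -> median=33.5
Step 3: insert 46 -> lo=[28, 39] (size 2, max 39) hi=[46] (size 1, min 46) -> median=39
Step 4: insert 36 -> lo=[28, 36] (size 2, max 36) hi=[39, 46] (size 2, min 39) -> median=37.5
Step 5: insert 37 -> lo=[28, 36, 37] (size 3, max 37) hi=[39, 46] (size 2, min 39) -> median=37
Step 6: insert 12 -> lo=[12, 28, 36] (size 3, max 36) hi=[37, 39, 46] (size 3, min 37) -> median=36.5
Step 7: insert 36 -> lo=[12, 28, 36, 36] (size 4, max 36) hi=[37, 39, 46] (size 3, min 37) -> median=36
Step 8: insert 21 -> lo=[12, 21, 28, 36] (size 4, max 36) hi=[36, 37, 39, 46] (size 4, min 36) -> median=36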